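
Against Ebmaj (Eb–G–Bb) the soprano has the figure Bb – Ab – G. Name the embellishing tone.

Ab is a passing tone.

The harmony at that moment is Eb major triad (Eb, G, Bb); Ab is not a chord tone.
It is approached by step down from Bb and left by step down to G.
Step in, step out in the same direction — a passing tone.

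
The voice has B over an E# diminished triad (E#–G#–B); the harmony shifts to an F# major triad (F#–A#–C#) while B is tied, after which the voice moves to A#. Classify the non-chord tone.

B is a suspension.

The harmony at that moment is F# major triad (F#, A#, C#); B is not a chord tone.
It is held over (the same pitch as the preceding B) and left by step down to A#.
Held over from the previous chord and resolving down by step — a suspension.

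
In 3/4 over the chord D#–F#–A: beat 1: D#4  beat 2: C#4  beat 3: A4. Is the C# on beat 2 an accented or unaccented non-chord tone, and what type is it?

The harmony at that moment is D# diminished triad (D#, F#, A); C#4 is not a chord tone.
It is approached by step down from D#4 and left by leap up to A4.
Step in, leap out — an escape tone.
It falls on a weak beat, so it is unaccented.

Unaccented escape tone.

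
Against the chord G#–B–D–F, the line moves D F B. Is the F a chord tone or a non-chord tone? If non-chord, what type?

Chord tone (the seventh of G# diminished seventh chord).

G# diminished seventh chord contains G#, B, D, F; F is the seventh, so it is a chord tone.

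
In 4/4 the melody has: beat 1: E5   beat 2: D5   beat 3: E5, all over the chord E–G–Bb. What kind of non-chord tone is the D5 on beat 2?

The harmony at that moment is E diminished triad (E, G, Bb); D5 is not a chord tone.
It is approached by step down from E5 and left by step up to E5.
Step away and step back to the same note — a neighbor tone (lower neighbor).

Lower neighbor tone.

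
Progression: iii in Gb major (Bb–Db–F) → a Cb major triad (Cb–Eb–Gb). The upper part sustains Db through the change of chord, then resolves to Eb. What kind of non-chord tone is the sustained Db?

Db is a retardation.

The harmony at that moment is Cb major triad (Cb, Eb, Gb); Db is not a chord tone.
It is held over (the same pitch as the preceding Db) and left by step up to Eb.
Held over from the previous chord and resolving up by step — a retardation.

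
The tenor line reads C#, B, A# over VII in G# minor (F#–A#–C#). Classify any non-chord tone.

The harmony at that moment is F# major triad (F#, A#, C#); B is not a chord tone.
It is approached by step down from C# and left by step down to A#.
Step in, step out in the same direction — a passing tone.

B is a passing tone.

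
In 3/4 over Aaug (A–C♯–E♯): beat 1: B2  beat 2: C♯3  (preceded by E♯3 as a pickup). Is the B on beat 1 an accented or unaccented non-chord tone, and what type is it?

Accented appoggiatura.

The harmony at that moment is A augmented triad (A, C♯, E♯); B2 is not a chord tone.
It is approached by leap down from E♯3 and left by step up to C♯3.
Leap in, step out — an appoggiatura.
It falls on the downbeat, so it is accented.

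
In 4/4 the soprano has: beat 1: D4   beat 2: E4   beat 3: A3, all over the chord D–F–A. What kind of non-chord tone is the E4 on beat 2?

The harmony at that moment is D minor triad (D, F, A); E4 is not a chord tone.
It is approached by step up from D4 and left by leap down to A3.
Step in, leap out, on a weak beat — an escape tone.

Escape tone.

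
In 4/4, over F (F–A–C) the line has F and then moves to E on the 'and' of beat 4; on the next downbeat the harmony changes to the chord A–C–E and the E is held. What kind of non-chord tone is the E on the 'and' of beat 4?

The harmony at that moment is F major triad (F, A, C); E is not a chord tone.
It is approached by step down from F and then sustained as the same pitch into the next harmony.
Arriving early and becoming a chord tone when the harmony changes — an anticipation.

Anticipation.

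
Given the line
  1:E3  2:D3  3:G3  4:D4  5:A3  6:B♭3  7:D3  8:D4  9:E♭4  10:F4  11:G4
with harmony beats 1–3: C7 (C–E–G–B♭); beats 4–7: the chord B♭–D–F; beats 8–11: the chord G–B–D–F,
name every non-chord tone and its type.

D3 (beat 2) — escape tone; A3 (beat 5) — appoggiatura; E♭4 (beat 9) — passing tone.

The harmony at that moment is C dominant seventh chord (C, E, G, B♭); D3 is not a chord tone.
It is approached by step down from E3 and left by leap up to G3.
Step in, leap out — an escape tone.
The harmony at that moment is B♭ major triad (B♭, D, F); A3 is not a chord tone.
It is approached by leap down from D4 and left by step up to B♭3.
Leap in, step out — an appoggiatura.
The harmony at that moment is G dominant seventh chord (G, B, D, F); E♭4 is not a chord tone.
It is approached by step up from D4 and left by step up to F4.
Step in, step out in the same direction — a passing tone.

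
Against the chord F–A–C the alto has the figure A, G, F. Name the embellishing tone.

The harmony at that moment is F major triad (F, A, C); G is not a chord tone.
It is approached by step down from A and left by step down to F.
Step in, step out in the same direction — a passing tone.

G is a passing tone.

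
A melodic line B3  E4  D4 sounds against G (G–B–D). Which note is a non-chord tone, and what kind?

E4 is an appoggiatura.

The harmony at that moment is G major triad (G, B, D); E4 is not a chord tone.
It is approached by leap up from B3 and left by step down to D4.
Leap in, step out — an appoggiatura.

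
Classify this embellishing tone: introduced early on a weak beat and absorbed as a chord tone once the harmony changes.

Anticipation.

Approach: ahead of the chord change (typically by step), so it is dissonant against the current harmony. Departure: none — the same pitch is restated or held and is a chord tone of the new harmony.
Dissonant first, consonant once the harmony catches up: the note simply arrives early — an anticipation. (The reverse timing, consonant first and dissonant after the change, would be a suspension or retardation.)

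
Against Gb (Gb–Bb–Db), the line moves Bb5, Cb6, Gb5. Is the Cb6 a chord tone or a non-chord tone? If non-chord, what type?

The harmony at that moment is Gb major triad (Gb, Bb, Db); Cb6 is not a chord tone.
It is approached by step up from Bb5 and left by leap down to Gb5.
Step in, leap out — an escape tone.

Non-chord tone — an escape tone.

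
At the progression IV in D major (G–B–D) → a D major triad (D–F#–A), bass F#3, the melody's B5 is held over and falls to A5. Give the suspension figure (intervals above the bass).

4–3 suspension.

At the second chord the bass is F#3. The suspended B5 lies a fourth above the bass; after resolving down by step to A5, the interval above the bass becomes a third.
Suspension figures are named by those two intervals: 4–3.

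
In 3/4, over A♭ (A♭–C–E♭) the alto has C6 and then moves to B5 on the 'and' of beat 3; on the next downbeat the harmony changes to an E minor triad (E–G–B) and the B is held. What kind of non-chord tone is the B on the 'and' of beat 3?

Anticipation.

The harmony at that moment is A♭ major triad (A♭, C, E♭); B5 is not a chord tone.
It is approached by step down from C6 and then sustained as the same pitch into the next harmony.
Arriving early and becoming a chord tone when the harmony changes — an anticipation.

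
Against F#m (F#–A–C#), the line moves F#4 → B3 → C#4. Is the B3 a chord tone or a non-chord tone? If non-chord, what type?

The harmony at that moment is F# minor triad (F#, A, C#); B3 is not a chord tone.
It is approached by leap down from F#4 and left by step up to C#4.
Leap in, step out — an appoggiatura.

Non-chord tone — an appoggiatura.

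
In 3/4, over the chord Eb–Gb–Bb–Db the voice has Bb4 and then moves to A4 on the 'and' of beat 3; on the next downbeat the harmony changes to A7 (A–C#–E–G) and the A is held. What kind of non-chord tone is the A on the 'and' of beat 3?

The harmony at that moment is Eb minor seventh chord (Eb, Gb, Bb, Db); A4 is not a chord tone.
It is approached by step down from Bb4 and then sustained as the same pitch into the next harmony.
Arriving early and becoming a chord tone when the harmony changes — an anticipation.

Anticipation.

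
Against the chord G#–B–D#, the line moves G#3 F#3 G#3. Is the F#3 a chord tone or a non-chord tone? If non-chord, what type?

Non-chord tone — a neighbor tone.

The harmony at that moment is G# minor triad (G#, B, D#); F#3 is not a chord tone.
It is approached by step down from G#3 and left by step up to G#3.
Step away and step back to the same note — a neighbor tone (lower neighbor).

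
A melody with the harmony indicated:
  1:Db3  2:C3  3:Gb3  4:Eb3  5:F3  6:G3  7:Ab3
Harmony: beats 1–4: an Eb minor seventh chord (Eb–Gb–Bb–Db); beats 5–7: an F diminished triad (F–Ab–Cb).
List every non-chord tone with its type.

The harmony at that moment is Eb minor seventh chord (Eb, Gb, Bb, Db); C3 is not a chord tone.
It is approached by step down from Db3 and left by leap up to Gb3.
Step in, leap out — an escape tone.
The harmony at that moment is F diminished triad (F, Ab, Cb); G3 is not a chord tone.
It is approached by step up from F3 and left by step up to Ab3.
Step in, step out in the same direction — a passing tone.

C3 (beat 2) — escape tone; G3 (beat 6) — passing tone.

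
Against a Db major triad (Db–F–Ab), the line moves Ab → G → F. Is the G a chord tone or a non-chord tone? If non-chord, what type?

Non-chord tone — a passing tone.

The harmony at that moment is Db major triad (Db, F, Ab); G is not a chord tone.
It is approached by step down from Ab and left by step down to F.
Step in, step out in the same direction — a passing tone.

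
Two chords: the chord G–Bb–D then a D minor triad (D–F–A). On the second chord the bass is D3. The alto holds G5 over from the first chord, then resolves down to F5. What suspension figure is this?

4–3 suspension.

At the second chord the bass is D3. The suspended G5 lies a fourth above the bass; after resolving down by step to F5, the interval above the bass becomes a third.
Suspension figures are named by those two intervals: 4–3.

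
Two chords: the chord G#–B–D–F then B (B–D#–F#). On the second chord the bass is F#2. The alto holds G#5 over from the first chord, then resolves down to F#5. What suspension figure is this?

At the second chord the bass is F#2. The suspended G#5 lies a ninth above the bass; after resolving down by step to F#5, the interval above the bass becomes an octave.
Suspension figures are named by those two intervals: 9–8.

9–8 suspension.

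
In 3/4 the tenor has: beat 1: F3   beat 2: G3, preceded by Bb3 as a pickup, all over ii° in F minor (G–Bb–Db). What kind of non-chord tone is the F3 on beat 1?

The harmony at that moment is G diminished triad (G, Bb, Db); F3 is not a chord tone.
It is approached by leap down from Bb3 and left by step up to G3.
Leap in, step out, metrically accented — an appoggiatura.

Appoggiatura.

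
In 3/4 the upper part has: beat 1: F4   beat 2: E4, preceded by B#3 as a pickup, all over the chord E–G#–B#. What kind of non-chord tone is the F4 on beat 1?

Appoggiatura.

The harmony at that moment is E augmented triad (E, G#, B#); F4 is not a chord tone.
It is approached by leap up from B#3 and left by step down to E4.
Leap in, step out, metrically accented — an appoggiatura.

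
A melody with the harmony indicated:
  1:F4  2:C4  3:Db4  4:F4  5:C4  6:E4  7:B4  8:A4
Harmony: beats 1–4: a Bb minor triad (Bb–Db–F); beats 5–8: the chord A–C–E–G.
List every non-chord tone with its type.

C4 (beat 2) — appoggiatura; B4 (beat 7) — appoggiatura.

The harmony at that moment is Bb minor triad (Bb, Db, F); C4 is not a chord tone.
It is approached by leap down from F4 and left by step up to Db4.
Leap in, step out — an appoggiatura.
The harmony at that moment is A minor seventh chord (A, C, E, G); B4 is not a chord tone.
It is approached by leap up from E4 and left by step down to A4.
Leap in, step out — an appoggiatura.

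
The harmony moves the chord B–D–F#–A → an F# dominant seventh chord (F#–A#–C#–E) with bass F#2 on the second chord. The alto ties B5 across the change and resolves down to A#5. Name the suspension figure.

4–3 suspension.

At the second chord the bass is F#2. The suspended B5 lies a fourth above the bass; after resolving down by step to A#5, the interval above the bass becomes a third.
Suspension figures are named by those two intervals: 4–3.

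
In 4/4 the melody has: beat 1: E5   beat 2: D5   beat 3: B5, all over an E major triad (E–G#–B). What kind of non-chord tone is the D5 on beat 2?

The harmony at that moment is E major triad (E, G#, B); D5 is not a chord tone.
It is approached by step down from E5 and left by leap up to B5.
Step in, leap out, on a weak beat — an escape tone.

Escape tone.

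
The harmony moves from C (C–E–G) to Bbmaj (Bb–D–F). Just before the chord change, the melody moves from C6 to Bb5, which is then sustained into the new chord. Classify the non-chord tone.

The harmony at that moment is C major triad (C, E, G); Bb5 is not a chord tone.
It is approached by step down from C6 and then sustained as the same pitch into the next harmony.
Arriving early and becoming a chord tone when the harmony changes — an anticipation.

Bb5 is an anticipation.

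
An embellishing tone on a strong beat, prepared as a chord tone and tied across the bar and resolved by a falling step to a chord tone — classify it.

Approach: by preparation — the pitch is first a chord tone, then held (tied or repeated) while the harmony changes under it. Departure: down by step. Metric position: strong.
A prepared dissonance that resolves downward by step — a suspension. (The same figure resolving upward would be a retardation.)

Suspension.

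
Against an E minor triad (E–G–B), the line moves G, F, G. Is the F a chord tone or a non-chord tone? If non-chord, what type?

The harmony at that moment is E minor triad (E, G, B); F is not a chord tone.
It is approached by step down from G and left by step up to G.
Step away and step back to the same note — a neighbor tone (lower neighbor).

Non-chord tone — a neighbor tone.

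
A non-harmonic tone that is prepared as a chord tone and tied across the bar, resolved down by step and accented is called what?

Approach: by preparation — the pitch is first a chord tone, then held (tied or repeated) while the harmony changes under it. Departure: down by step. Metric position: strong.
A prepared dissonance that resolves downward by step — a suspension. (The same figure resolving upward would be a retardation.)

Suspension.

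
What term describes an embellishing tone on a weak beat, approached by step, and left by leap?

Escape tone.

Approach: by step. Departure: by leap. Metric position: weak.
Step in, leap out, from a weak position — an escape tone (échappée). (It is the mirror image of the appoggiatura, which leaps in and steps out on a strong beat.)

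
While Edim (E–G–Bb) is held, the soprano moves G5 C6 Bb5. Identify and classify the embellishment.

C6 is an appoggiatura.

The harmony at that moment is E diminished triad (E, G, Bb); C6 is not a chord tone.
It is approached by leap up from G5 and left by step down to Bb5.
Leap in, step out — an appoggiatura.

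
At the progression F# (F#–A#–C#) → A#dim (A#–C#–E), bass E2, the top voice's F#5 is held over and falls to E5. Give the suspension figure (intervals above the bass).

9–8 suspension.

At the second chord the bass is E2. The suspended F#5 lies a ninth above the bass; after resolving down by step to E5, the interval above the bass becomes an octave.
Suspension figures are named by those two intervals: 9–8.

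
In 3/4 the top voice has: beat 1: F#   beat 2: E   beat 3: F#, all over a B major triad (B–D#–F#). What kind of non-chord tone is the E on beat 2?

The harmony at that moment is B major triad (B, D#, F#); E is not a chord tone.
It is approached by step down from F# and left by step up to F#.
Step away and step back to the same note — a neighbor tone (lower neighbor).

Lower neighbor tone.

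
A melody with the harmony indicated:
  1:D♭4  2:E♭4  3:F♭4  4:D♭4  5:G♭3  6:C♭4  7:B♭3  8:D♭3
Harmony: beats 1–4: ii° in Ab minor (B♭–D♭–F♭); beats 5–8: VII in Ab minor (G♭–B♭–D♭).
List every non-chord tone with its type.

The harmony at that moment is B♭ diminished triad (B♭, D♭, F♭); E♭4 is not a chord tone.
It is approached by step up from D♭4 and left by step up to F♭4.
Step in, step out in the same direction — a passing tone.
The harmony at that moment is G♭ major triad (G♭, B♭, D♭); C♭4 is not a chord tone.
It is approached by leap up from G♭3 and left by step down to B♭3.
Leap in, step out — an appoggiatura.

E♭4 (beat 2) — passing tone; C♭4 (beat 6) — appoggiatura.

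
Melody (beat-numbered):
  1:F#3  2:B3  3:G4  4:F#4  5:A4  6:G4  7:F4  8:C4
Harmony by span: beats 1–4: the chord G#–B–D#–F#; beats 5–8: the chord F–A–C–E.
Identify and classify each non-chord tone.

G4 (beat 3) — appoggiatura; G4 (beat 6) — passing tone.

The harmony at that moment is G# minor seventh chord (G#, B, D#, F#); G4 is not a chord tone.
It is approached by leap up from B3 and left by step down to F#4.
Leap in, step out — an appoggiatura.
The harmony at that moment is F major seventh chord (F, A, C, E); G4 is not a chord tone.
It is approached by step down from A4 and left by step down to F4.
Step in, step out in the same direction — a passing tone.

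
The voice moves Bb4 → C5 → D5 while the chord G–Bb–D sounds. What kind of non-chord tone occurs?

C5 is a passing tone.

The harmony at that moment is G minor triad (G, Bb, D); C5 is not a chord tone.
It is approached by step up from Bb4 and left by step up to D5.
Step in, step out in the same direction — a passing tone.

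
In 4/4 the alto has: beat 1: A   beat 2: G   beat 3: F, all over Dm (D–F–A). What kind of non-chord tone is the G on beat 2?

Passing tone.

The harmony at that moment is D minor triad (D, F, A); G is not a chord tone.
It is approached by step down from A and left by step down to F.
Step in, step out in the same direction — a passing tone.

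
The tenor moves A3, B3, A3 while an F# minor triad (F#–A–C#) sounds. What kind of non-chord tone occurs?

B3 is a neighbor tone.

The harmony at that moment is F# minor triad (F#, A, C#); B3 is not a chord tone.
It is approached by step up from A3 and left by step down to A3.
Step away and step back to the same note — a neighbor tone (upper neighbor).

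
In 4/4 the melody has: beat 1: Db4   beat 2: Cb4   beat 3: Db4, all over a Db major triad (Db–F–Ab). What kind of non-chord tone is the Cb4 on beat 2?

Lower neighbor tone.

The harmony at that moment is Db major triad (Db, F, Ab); Cb4 is not a chord tone.
It is approached by step down from Db4 and left by step up to Db4.
Step away and step back to the same note — a neighbor tone (lower neighbor).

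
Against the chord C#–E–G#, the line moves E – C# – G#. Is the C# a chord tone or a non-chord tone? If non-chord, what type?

Chord tone (the root of C# minor triad).

C# minor triad contains C#, E, G#; C# is the root, so it is a chord tone.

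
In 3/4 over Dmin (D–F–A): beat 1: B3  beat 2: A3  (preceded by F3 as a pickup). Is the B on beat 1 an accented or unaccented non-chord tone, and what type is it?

Accented appoggiatura.

The harmony at that moment is D minor triad (D, F, A); B3 is not a chord tone.
It is approached by leap up from F3 and left by step down to A3.
Leap in, step out — an appoggiatura.
It falls on the downbeat, so it is accented.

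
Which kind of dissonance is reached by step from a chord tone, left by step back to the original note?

Approach: by step. Departure: by step in the opposite direction, back to the starting pitch.
Stepwise on both sides but reversing to return to the same chord tone — a neighbor tone. (Had it continued onward in the same direction it would be a passing tone instead.)

Neighbor tone.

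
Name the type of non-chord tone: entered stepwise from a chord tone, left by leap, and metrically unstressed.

Escape tone.

Approach: by step. Departure: by leap. Metric position: weak.
Step in, leap out, from a weak position — an escape tone (échappée). (It is the mirror image of the appoggiatura, which leaps in and steps out on a strong beat.)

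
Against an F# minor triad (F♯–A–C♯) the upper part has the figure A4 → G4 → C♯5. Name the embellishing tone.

G4 is an escape tone.

The harmony at that moment is F♯ minor triad (F♯, A, C♯); G4 is not a chord tone.
It is approached by step down from A4 and left by leap up to C♯5.
Step in, leap out — an escape tone.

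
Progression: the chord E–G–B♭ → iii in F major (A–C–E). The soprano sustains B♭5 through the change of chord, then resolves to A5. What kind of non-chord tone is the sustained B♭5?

The harmony at that moment is A minor triad (A, C, E); B♭5 is not a chord tone.
It is held over (the same pitch as the preceding B♭5) and left by step down to A5.
Held over from the previous chord and resolving down by step — a suspension.

B♭5 is a suspension.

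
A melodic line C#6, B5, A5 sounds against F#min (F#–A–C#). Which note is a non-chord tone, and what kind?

The harmony at that moment is F# minor triad (F#, A, C#); B5 is not a chord tone.
It is approached by step down from C#6 and left by step down to A5.
Step in, step out in the same direction — a passing tone.

B5 is a passing tone.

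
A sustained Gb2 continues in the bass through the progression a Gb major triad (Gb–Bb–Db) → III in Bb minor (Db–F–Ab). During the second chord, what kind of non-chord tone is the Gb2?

The harmony at that moment is Db major triad (Db, F, Ab); Gb2 is not a chord tone.
It is held over (the same pitch as the preceding Gb2) and then sustained as the same pitch into the next harmony.
Sustained through a change of harmony — a pedal tone.

Pedal tone (pedal point).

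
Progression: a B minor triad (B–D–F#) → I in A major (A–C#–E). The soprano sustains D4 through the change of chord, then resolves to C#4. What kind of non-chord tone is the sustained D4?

The harmony at that moment is A major triad (A, C#, E); D4 is not a chord tone.
It is held over (the same pitch as the preceding D4) and left by step down to C#4.
Held over from the previous chord and resolving down by step — a suspension.

D4 is a suspension.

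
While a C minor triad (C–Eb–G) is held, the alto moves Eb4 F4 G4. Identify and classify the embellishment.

The harmony at that moment is C minor triad (C, Eb, G); F4 is not a chord tone.
It is approached by step up from Eb4 and left by step up to G4.
Step in, step out in the same direction — a passing tone.

F4 is a passing tone.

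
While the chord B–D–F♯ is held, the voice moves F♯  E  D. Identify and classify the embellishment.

E is a passing tone.

The harmony at that moment is B minor triad (B, D, F♯); E is not a chord tone.
It is approached by step down from F♯ and left by step down to D.
Step in, step out in the same direction — a passing tone.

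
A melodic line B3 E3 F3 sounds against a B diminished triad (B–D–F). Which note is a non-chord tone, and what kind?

E3 is an appoggiatura.

The harmony at that moment is B diminished triad (B, D, F); E3 is not a chord tone.
It is approached by leap down from B3 and left by step up to F3.
Leap in, step out — an appoggiatura.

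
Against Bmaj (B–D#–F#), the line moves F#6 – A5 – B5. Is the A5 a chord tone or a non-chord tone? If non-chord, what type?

The harmony at that moment is B major triad (B, D#, F#); A5 is not a chord tone.
It is approached by leap down from F#6 and left by step up to B5.
Leap in, step out — an appoggiatura.

Non-chord tone — an appoggiatura.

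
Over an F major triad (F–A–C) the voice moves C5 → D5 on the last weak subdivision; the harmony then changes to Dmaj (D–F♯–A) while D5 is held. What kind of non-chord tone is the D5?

D5 is an anticipation.

The harmony at that moment is F major triad (F, A, C); D5 is not a chord tone.
It is approached by step up from C5 and then sustained as the same pitch into the next harmony.
Arriving early and becoming a chord tone when the harmony changes — an anticipation.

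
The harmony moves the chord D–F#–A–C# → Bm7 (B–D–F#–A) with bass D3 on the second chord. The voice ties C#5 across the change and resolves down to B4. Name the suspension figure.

At the second chord the bass is D3. The suspended C#5 lies a seventh above the bass; after resolving down by step to B4, the interval above the bass becomes a sixth.
Suspension figures are named by those two intervals: 7–6.

7–6 suspension.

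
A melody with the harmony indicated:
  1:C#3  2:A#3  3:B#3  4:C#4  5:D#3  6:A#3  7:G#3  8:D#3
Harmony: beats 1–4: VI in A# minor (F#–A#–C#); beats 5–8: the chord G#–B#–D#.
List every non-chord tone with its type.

The harmony at that moment is F# major triad (F#, A#, C#); B#3 is not a chord tone.
It is approached by step up from A#3 and left by step up to C#4.
Step in, step out in the same direction — a passing tone.
The harmony at that moment is G# major triad (G#, B#, D#); A#3 is not a chord tone.
It is approached by leap up from D#3 and left by step down to G#3.
Leap in, step out — an appoggiatura.

B#3 (beat 3) — passing tone; A#3 (beat 6) — appoggiatura.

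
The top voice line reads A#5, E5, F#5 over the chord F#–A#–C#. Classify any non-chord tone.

E5 is an appoggiatura.

The harmony at that moment is F# major triad (F#, A#, C#); E5 is not a chord tone.
It is approached by leap down from A#5 and left by step up to F#5.
Leap in, step out — an appoggiatura.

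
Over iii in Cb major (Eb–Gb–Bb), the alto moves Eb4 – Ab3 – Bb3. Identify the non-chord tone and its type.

The harmony at that moment is Eb minor triad (Eb, Gb, Bb); Ab3 is not a chord tone.
It is approached by leap down from Eb4 and left by step up to Bb3.
Leap in, step out — an appoggiatura.

Ab3 is an appoggiatura.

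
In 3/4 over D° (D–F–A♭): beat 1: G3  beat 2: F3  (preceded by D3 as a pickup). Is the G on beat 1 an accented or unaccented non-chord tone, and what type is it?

Accented appoggiatura.

The harmony at that moment is D diminished triad (D, F, A♭); G3 is not a chord tone.
It is approached by leap up from D3 and left by step down to F3.
Leap in, step out — an appoggiatura.
It falls on the downbeat, so it is accented.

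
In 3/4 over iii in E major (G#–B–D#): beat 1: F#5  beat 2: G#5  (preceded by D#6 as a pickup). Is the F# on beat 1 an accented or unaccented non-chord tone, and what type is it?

Accented appoggiatura.

The harmony at that moment is G# minor triad (G#, B, D#); F#5 is not a chord tone.
It is approached by leap down from D#6 and left by step up to G#5.
Leap in, step out — an appoggiatura.
It falls on the downbeat, so it is accented.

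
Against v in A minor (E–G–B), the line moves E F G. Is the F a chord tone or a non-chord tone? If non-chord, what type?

Non-chord tone — a passing tone.

The harmony at that moment is E minor triad (E, G, B); F is not a chord tone.
It is approached by step up from E and left by step up to G.
Step in, step out in the same direction — a passing tone.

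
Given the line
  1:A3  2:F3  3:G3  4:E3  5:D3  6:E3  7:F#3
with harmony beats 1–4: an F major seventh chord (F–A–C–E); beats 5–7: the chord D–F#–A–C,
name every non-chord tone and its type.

G3 (beat 3) — escape tone; E3 (beat 6) — passing tone.

The harmony at that moment is F major seventh chord (F, A, C, E); G3 is not a chord tone.
It is approached by step up from F3 and left by leap down to E3.
Step in, leap out — an escape tone.
The harmony at that moment is D dominant seventh chord (D, F#, A, C); E3 is not a chord tone.
It is approached by step up from D3 and left by step up to F#3.
Step in, step out in the same direction — a passing tone.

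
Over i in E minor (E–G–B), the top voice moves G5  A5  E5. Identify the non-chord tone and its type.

The harmony at that moment is E minor triad (E, G, B); A5 is not a chord tone.
It is approached by step up from G5 and left by leap down to E5.
Step in, leap out — an escape tone.

A5 is an escape tone.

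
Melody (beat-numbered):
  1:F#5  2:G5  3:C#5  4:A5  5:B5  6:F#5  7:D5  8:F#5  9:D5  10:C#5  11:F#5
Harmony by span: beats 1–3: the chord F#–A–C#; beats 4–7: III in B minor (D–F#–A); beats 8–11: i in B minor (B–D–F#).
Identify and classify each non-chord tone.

The harmony at that moment is F# minor triad (F#, A, C#); G5 is not a chord tone.
It is approached by step up from F#5 and left by leap down to C#5.
Step in, leap out — an escape tone.
The harmony at that moment is D major triad (D, F#, A); B5 is not a chord tone.
It is approached by step up from A5 and left by leap down to F#5.
Step in, leap out — an escape tone.
The harmony at that moment is B minor triad (B, D, F#); C#5 is not a chord tone.
It is approached by step down from D5 and left by leap up to F#5.
Step in, leap out — an escape tone.

G5 (beat 2) — escape tone; B5 (beat 5) — escape tone; C#5 (beat 10) — escape tone.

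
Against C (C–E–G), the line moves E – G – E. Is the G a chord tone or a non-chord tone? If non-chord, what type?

Chord tone (the fifth of C major triad).

C major triad contains C, E, G; G is the fifth, so it is a chord tone.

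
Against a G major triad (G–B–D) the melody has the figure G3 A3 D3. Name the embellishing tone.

The harmony at that moment is G major triad (G, B, D); A3 is not a chord tone.
It is approached by step up from G3 and left by leap down to D3.
Step in, leap out — an escape tone.

A3 is an escape tone.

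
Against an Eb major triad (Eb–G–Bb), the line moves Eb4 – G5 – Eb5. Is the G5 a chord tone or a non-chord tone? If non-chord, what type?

Eb major triad contains Eb, G, Bb; G is the third, so it is a chord tone.

Chord tone (the third of Eb major triad).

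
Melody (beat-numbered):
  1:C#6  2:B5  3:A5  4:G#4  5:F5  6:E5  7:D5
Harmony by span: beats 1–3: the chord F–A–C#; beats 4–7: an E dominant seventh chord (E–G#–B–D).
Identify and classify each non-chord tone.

B5 (beat 2) — passing tone; F5 (beat 5) — appoggiatura.

The harmony at that moment is F augmented triad (F, A, C#); B5 is not a chord tone.
It is approached by step down from C#6 and left by step down to A5.
Step in, step out in the same direction — a passing tone.
The harmony at that moment is E dominant seventh chord (E, G#, B, D); F5 is not a chord tone.
It is approached by leap up from G#4 and left by step down to E5.
Leap in, step out — an appoggiatura.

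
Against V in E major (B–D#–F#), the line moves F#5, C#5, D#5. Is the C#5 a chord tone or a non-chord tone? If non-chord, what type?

Non-chord tone — an appoggiatura.

The harmony at that moment is B major triad (B, D#, F#); C#5 is not a chord tone.
It is approached by leap down from F#5 and left by step up to D#5.
Leap in, step out — an appoggiatura.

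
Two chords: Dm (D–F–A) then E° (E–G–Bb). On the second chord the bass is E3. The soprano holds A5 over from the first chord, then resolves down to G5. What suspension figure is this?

4–3 suspension.

At the second chord the bass is E3. The suspended A5 lies a fourth above the bass; after resolving down by step to G5, the interval above the bass becomes a third.
Suspension figures are named by those two intervals: 4–3.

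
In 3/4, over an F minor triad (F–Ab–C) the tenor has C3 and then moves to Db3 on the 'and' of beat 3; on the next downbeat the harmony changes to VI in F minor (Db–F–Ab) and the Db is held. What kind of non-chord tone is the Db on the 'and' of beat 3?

The harmony at that moment is F minor triad (F, Ab, C); Db3 is not a chord tone.
It is approached by step up from C3 and then sustained as the same pitch into the next harmony.
Arriving early and becoming a chord tone when the harmony changes — an anticipation.

Anticipation.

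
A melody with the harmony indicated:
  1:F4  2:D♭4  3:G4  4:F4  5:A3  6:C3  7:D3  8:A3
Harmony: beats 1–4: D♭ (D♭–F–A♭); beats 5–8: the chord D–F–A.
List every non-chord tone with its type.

The harmony at that moment is D♭ major triad (D♭, F, A♭); G4 is not a chord tone.
It is approached by leap up from D♭4 and left by step down to F4.
Leap in, step out — an appoggiatura.
The harmony at that moment is D minor triad (D, F, A); C3 is not a chord tone.
It is approached by leap down from A3 and left by step up to D3.
Leap in, step out — an appoggiatura.

G4 (beat 3) — appoggiatura; C3 (beat 6) — appoggiatura.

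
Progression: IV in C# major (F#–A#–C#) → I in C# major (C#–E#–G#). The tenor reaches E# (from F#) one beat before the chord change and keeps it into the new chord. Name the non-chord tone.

E# is an anticipation.

The harmony at that moment is F# major triad (F#, A#, C#); E# is not a chord tone.
It is approached by step down from F# and then sustained as the same pitch into the next harmony.
Arriving early and becoming a chord tone when the harmony changes — an anticipation.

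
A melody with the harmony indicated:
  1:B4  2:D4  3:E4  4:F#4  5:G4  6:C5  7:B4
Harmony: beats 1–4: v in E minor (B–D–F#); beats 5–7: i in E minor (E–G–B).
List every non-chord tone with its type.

The harmony at that moment is B minor triad (B, D, F#); E4 is not a chord tone.
It is approached by step up from D4 and left by step up to F#4.
Step in, step out in the same direction — a passing tone.
The harmony at that moment is E minor triad (E, G, B); C5 is not a chord tone.
It is approached by leap up from G4 and left by step down to B4.
Leap in, step out — an appoggiatura.

E4 (beat 3) — passing tone; C5 (beat 6) — appoggiatura.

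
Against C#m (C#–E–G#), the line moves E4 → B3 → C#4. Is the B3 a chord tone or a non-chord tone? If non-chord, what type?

The harmony at that moment is C# minor triad (C#, E, G#); B3 is not a chord tone.
It is approached by leap down from E4 and left by step up to C#4.
Leap in, step out — an appoggiatura.

Non-chord tone — an appoggiatura.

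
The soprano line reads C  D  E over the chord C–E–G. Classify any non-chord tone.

The harmony at that moment is C major triad (C, E, G); D is not a chord tone.
It is approached by step up from C and left by step up to E.
Step in, step out in the same direction — a passing tone.

D is a passing tone.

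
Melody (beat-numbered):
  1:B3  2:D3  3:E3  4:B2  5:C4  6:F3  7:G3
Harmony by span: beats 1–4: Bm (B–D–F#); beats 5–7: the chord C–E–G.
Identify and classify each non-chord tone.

E3 (beat 3) — escape tone; F3 (beat 6) — appoggiatura.

The harmony at that moment is B minor triad (B, D, F#); E3 is not a chord tone.
It is approached by step up from D3 and left by leap down to B2.
Step in, leap out — an escape tone.
The harmony at that moment is C major triad (C, E, G); F3 is not a chord tone.
It is approached by leap down from C4 and left by step up to G3.
Leap in, step out — an appoggiatura.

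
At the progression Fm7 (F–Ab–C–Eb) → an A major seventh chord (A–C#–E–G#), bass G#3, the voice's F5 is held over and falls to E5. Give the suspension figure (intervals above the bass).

At the second chord the bass is G#3. The suspended F5 lies a seventh above the bass; after resolving down by step to E5, the interval above the bass becomes a sixth.
Suspension figures are named by those two intervals: 7–6.

7–6 suspension.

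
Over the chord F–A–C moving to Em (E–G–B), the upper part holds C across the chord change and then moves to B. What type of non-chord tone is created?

The harmony at that moment is E minor triad (E, G, B); C is not a chord tone.
It is held over (the same pitch as the preceding C) and left by step down to B.
Held over from the previous chord and resolving down by step — a suspension.

C is a suspension.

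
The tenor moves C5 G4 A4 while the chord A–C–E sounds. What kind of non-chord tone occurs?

G4 is an appoggiatura.

The harmony at that moment is A minor triad (A, C, E); G4 is not a chord tone.
It is approached by leap down from C5 and left by step up to A4.
Leap in, step out — an appoggiatura.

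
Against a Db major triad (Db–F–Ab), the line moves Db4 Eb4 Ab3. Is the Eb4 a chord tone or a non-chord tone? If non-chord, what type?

The harmony at that moment is Db major triad (Db, F, Ab); Eb4 is not a chord tone.
It is approached by step up from Db4 and left by leap down to Ab3.
Step in, leap out — an escape tone.

Non-chord tone — an escape tone.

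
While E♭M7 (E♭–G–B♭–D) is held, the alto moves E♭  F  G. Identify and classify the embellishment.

The harmony at that moment is E♭ major seventh chord (E♭, G, B♭, D); F is not a chord tone.
It is approached by step up from E♭ and left by step up to G.
Step in, step out in the same direction — a passing tone.

F is a passing tone.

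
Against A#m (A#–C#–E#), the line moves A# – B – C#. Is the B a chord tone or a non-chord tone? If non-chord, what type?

Non-chord tone — a passing tone.

The harmony at that moment is A# minor triad (A#, C#, E#); B is not a chord tone.
It is approached by step up from A# and left by step up to C#.
Step in, step out in the same direction — a passing tone.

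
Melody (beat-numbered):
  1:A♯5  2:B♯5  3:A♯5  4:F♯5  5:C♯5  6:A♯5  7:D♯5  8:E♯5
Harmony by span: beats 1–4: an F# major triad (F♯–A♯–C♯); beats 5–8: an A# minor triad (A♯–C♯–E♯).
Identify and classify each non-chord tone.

The harmony at that moment is F♯ major triad (F♯, A♯, C♯); B♯5 is not a chord tone.
It is approached by step up from A♯5 and left by step down to A♯5.
Step away and step back to the same note — a neighbor tone (upper neighbor).
The harmony at that moment is A♯ minor triad (A♯, C♯, E♯); D♯5 is not a chord tone.
It is approached by leap down from A♯5 and left by step up to E♯5.
Leap in, step out — an appoggiatura.

B♯5 (beat 2) — neighbor tone; D♯5 (beat 7) — appoggiatura.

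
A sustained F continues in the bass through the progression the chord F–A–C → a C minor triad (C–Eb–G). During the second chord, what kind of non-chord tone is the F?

Pedal tone (pedal point).

The harmony at that moment is C minor triad (C, Eb, G); F is not a chord tone.
It is held over (the same pitch as the preceding F) and then sustained as the same pitch into the next harmony.
Sustained through a change of harmony — a pedal tone.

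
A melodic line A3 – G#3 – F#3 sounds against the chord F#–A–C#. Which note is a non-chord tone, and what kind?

The harmony at that moment is F# minor triad (F#, A, C#); G#3 is not a chord tone.
It is approached by step down from A3 and left by step down to F#3.
Step in, step out in the same direction — a passing tone.

G#3 is a passing tone.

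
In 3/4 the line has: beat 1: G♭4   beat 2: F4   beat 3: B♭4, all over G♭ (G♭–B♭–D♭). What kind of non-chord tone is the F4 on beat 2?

Escape tone.

The harmony at that moment is G♭ major triad (G♭, B♭, D♭); F4 is not a chord tone.
It is approached by step down from G♭4 and left by leap up to B♭4.
Step in, leap out, on a weak beat — an escape tone.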